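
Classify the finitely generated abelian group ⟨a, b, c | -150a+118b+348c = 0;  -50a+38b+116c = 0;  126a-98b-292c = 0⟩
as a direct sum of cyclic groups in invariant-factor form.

rank_ℚ(R)=3; free=3−3=0
SNF(R) diag = [2, 4, 8] → torsion [2, 4, 8]

Answer: M ≅ ℤ/2 ⊕ ℤ/4 ⊕ ℤ/8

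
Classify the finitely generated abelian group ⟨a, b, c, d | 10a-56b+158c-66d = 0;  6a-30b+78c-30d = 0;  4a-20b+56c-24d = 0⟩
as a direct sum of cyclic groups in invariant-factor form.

rank_ℚ(R)=3; free=4−3=1
SNF(R) diag = [2, 6, 12] → torsion [2, 6, 12]

Answer: M ≅ ℤ^1 ⊕ ℤ/2 ⊕ ℤ/6 ⊕ ℤ/12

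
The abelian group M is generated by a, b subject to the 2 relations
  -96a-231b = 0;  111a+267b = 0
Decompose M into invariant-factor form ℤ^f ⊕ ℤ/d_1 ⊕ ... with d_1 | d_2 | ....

rank_ℚ(R)=2; free=2−2=0
SNF(R) diag = [3, 3] → torsion [3, 3]

Answer: M ≅ ℤ/3 ⊕ ℤ/3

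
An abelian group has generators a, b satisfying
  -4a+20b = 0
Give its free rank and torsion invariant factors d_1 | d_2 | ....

rank_ℚ(R)=1; free=2−1=1
SNF(R) diag = [4] → torsion [4]

Answer: M ≅ ℤ^1 ⊕ ℤ/4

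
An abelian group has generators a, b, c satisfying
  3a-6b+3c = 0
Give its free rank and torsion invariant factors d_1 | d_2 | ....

Answer: M ≅ ℤ^2 ⊕ ℤ/3

Derivation:
rank_ℚ(R)=1; free=3−1=2
SNF(R) diag = [3] → torsion [3]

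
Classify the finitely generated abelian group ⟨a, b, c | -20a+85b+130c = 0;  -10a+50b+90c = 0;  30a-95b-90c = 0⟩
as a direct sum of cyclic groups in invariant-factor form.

rank_ℚ(R)=3; free=3−3=0
SNF(R) diag = [5, 10, 10] → torsion [5, 10, 10]

Answer: M ≅ ℤ/5 ⊕ ℤ/10 ⊕ ℤ/10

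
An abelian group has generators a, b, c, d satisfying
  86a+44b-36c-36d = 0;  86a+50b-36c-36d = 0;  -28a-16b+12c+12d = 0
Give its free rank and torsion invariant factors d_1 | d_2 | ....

rank_ℚ(R)=3; free=4−3=1
SNF(R) diag = [2, 6, 12] → torsion [2, 6, 12]

Answer: M ≅ ℤ^1 ⊕ ℤ/2 ⊕ ℤ/6 ⊕ ℤ/12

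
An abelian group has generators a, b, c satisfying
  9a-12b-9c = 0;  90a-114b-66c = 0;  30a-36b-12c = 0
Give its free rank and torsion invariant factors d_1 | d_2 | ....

Answer: M ≅ ℤ/3 ⊕ ℤ/6 ⊕ ℤ/6

Derivation:
rank_ℚ(R)=3; free=3−3=0
SNF(R) diag = [3, 6, 6] → torsion [3, 6, 6]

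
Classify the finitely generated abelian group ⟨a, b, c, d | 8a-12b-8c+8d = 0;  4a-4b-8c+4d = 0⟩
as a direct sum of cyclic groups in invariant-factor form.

Answer: M ≅ ℤ^2 ⊕ ℤ/4 ⊕ ℤ/4

Derivation:
rank_ℚ(R)=2; free=4−2=2
SNF(R) diag = [4, 4] → torsion [4, 4]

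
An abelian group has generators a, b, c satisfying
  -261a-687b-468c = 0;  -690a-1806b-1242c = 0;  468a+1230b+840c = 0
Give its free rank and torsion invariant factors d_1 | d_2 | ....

rank_ℚ(R)=3; free=3−3=0
SNF(R) diag = [3, 6, 6] → torsion [3, 6, 6]

Answer: M ≅ ℤ/3 ⊕ ℤ/6 ⊕ ℤ/6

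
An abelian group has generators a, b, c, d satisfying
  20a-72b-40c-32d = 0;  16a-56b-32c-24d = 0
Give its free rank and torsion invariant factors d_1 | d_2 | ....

rank_ℚ(R)=2; free=4−2=2
SNF(R) diag = [4, 8] → torsion [4, 8]

Answer: M ≅ ℤ^2 ⊕ ℤ/4 ⊕ ℤ/8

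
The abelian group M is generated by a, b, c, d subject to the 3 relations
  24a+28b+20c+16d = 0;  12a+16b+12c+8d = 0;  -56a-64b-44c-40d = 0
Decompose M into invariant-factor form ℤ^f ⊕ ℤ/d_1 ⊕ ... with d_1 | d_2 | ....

rank_ℚ(R)=3; free=4−3=1
SNF(R) diag = [4, 4, 4] → torsion [4, 4, 4]

Answer: M ≅ ℤ^1 ⊕ ℤ/4 ⊕ ℤ/4 ⊕ ℤ/4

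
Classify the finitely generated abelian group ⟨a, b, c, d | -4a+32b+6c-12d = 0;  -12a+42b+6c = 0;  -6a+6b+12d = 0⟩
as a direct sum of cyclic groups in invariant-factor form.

rank_ℚ(R)=3; free=4−3=1
SNF(R) diag = [2, 6, 6] → torsion [2, 6, 6]

Answer: M ≅ ℤ^1 ⊕ ℤ/2 ⊕ ℤ/6 ⊕ ℤ/6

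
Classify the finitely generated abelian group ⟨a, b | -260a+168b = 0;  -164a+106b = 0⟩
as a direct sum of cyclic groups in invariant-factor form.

rank_ℚ(R)=2; free=2−2=0
SNF(R) diag = [2, 4] → torsion [2, 4]

Answer: M ≅ ℤ/2 ⊕ ℤ/4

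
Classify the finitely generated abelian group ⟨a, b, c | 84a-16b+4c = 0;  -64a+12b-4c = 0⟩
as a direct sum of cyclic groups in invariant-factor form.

Answer: M ≅ ℤ^1 ⊕ ℤ/4 ⊕ ℤ/4

Derivation:
rank_ℚ(R)=2; free=3−2=1
SNF(R) diag = [4, 4] → torsion [4, 4]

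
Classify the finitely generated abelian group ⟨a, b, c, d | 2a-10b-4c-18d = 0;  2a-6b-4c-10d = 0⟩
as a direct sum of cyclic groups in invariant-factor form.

rank_ℚ(R)=2; free=4−2=2
SNF(R) diag = [2, 4] → torsion [2, 4]

Answer: M ≅ ℤ^2 ⊕ ℤ/2 ⊕ ℤ/4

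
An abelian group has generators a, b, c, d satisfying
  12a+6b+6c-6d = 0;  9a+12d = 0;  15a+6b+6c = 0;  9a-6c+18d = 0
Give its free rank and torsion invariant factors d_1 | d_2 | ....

rank_ℚ(R)=4; free=4−4=0
SNF(R) diag = [3, 6, 6, 6] → torsion [3, 6, 6, 6]

Answer: M ≅ ℤ/3 ⊕ ℤ/6 ⊕ ℤ/6 ⊕ ℤ/6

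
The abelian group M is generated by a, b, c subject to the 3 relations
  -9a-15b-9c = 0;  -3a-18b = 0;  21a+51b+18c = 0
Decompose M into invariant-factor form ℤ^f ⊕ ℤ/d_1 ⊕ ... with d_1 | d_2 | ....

Answer: M ≅ ℤ/3 ⊕ ℤ/3 ⊕ ℤ/9

Derivation:
rank_ℚ(R)=3; free=3−3=0
SNF(R) diag = [3, 3, 9] → torsion [3, 3, 9]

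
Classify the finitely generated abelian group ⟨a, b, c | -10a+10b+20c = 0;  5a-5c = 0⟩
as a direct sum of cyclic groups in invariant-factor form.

Answer: M ≅ ℤ^1 ⊕ ℤ/5 ⊕ ℤ/10

Derivation:
rank_ℚ(R)=2; free=3−2=1
SNF(R) diag = [5, 10] → torsion [5, 10]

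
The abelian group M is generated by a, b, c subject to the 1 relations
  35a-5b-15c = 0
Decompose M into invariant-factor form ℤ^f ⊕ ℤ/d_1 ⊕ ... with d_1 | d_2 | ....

rank_ℚ(R)=1; free=3−1=2
SNF(R) diag = [5] → torsion [5]

Answer: M ≅ ℤ^2 ⊕ ℤ/5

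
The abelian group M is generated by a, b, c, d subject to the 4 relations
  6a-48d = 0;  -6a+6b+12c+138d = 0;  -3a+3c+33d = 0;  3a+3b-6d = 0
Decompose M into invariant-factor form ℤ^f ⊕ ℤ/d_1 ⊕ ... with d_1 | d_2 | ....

rank_ℚ(R)=4; free=4−4=0
SNF(R) diag = [3, 3, 6, 18] → torsion [3, 3, 6, 18]

Answer: M ≅ ℤ/3 ⊕ ℤ/3 ⊕ ℤ/6 ⊕ ℤ/18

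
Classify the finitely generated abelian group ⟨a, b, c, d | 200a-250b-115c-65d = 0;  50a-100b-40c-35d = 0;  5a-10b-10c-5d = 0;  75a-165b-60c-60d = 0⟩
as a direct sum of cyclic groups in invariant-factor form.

rank_ℚ(R)=4; free=4−4=0
SNF(R) diag = [5, 15, 15, 45] → torsion [5, 15, 15, 45]

Answer: M ≅ ℤ/5 ⊕ ℤ/15 ⊕ ℤ/15 ⊕ ℤ/45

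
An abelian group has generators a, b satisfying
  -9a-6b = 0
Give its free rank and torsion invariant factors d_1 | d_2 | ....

Answer: M ≅ ℤ^1 ⊕ ℤ/3

Derivation:
rank_ℚ(R)=1; free=2−1=1
SNF(R) diag = [3] → torsion [3]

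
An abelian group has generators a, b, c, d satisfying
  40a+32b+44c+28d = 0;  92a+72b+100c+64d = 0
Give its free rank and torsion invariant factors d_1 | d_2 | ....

Answer: M ≅ ℤ^2 ⊕ ℤ/4 ⊕ ℤ/4

Derivation:
rank_ℚ(R)=2; free=4−2=2
SNF(R) diag = [4, 4] → torsion [4, 4]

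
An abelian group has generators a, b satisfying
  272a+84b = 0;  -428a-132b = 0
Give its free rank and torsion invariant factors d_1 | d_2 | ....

rank_ℚ(R)=2; free=2−2=0
SNF(R) diag = [4, 12] → torsion [4, 12]

Answer: M ≅ ℤ/4 ⊕ ℤ/12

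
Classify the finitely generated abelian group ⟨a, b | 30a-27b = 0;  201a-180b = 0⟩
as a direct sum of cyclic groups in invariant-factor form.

Answer: M ≅ ℤ/3 ⊕ ℤ/9

Derivation:
rank_ℚ(R)=2; free=2−2=0
SNF(R) diag = [3, 9] → torsion [3, 9]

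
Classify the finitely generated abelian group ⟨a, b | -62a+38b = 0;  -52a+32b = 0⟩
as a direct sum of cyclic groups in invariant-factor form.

Answer: M ≅ ℤ/2 ⊕ ℤ/4

Derivation:
rank_ℚ(R)=2; free=2−2=0
SNF(R) diag = [2, 4] → torsion [2, 4]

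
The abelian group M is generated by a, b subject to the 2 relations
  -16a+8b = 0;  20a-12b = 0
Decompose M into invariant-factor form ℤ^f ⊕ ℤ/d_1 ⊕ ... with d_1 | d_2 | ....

Answer: M ≅ ℤ/4 ⊕ ℤ/8

Derivation:
rank_ℚ(R)=2; free=2−2=0
SNF(R) diag = [4, 8] → torsion [4, 8]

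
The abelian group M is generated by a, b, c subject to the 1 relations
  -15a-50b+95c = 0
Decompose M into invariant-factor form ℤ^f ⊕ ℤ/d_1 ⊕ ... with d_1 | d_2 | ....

Answer: M ≅ ℤ^2 ⊕ ℤ/5

Derivation:
rank_ℚ(R)=1; free=3−1=2
SNF(R) diag = [5] → torsion [5]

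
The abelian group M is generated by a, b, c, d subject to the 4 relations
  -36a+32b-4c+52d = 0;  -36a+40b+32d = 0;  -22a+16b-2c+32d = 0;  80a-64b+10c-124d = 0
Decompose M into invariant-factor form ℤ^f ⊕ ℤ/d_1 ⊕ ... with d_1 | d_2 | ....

rank_ℚ(R)=4; free=4−4=0
SNF(R) diag = [2, 2, 4, 8] → torsion [2, 2, 4, 8]

Answer: M ≅ ℤ/2 ⊕ ℤ/2 ⊕ ℤ/4 ⊕ ℤ/8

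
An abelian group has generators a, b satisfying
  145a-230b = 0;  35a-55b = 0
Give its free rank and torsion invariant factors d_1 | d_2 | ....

Answer: M ≅ ℤ/5 ⊕ ℤ/15

Derivation:
rank_ℚ(R)=2; free=2−2=0
SNF(R) diag = [5, 15] → torsion [5, 15]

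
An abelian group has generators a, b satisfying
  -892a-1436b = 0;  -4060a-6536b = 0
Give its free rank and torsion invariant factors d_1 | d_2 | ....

rank_ℚ(R)=2; free=2−2=0
SNF(R) diag = [4, 12] → torsion [4, 12]

Answer: M ≅ ℤ/4 ⊕ ℤ/12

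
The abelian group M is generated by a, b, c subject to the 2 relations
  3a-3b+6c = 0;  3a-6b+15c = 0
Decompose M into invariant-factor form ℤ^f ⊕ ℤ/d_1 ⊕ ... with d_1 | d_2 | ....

rank_ℚ(R)=2; free=3−2=1
SNF(R) diag = [3, 3] → torsion [3, 3]

Answer: M ≅ ℤ^1 ⊕ ℤ/3 ⊕ ℤ/3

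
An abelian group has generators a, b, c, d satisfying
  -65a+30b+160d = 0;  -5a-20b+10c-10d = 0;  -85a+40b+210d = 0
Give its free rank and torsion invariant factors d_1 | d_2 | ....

Answer: M ≅ ℤ^1 ⊕ ℤ/5 ⊕ ℤ/10 ⊕ ℤ/10

Derivation:
rank_ℚ(R)=3; free=4−3=1
SNF(R) diag = [5, 10, 10] → torsion [5, 10, 10]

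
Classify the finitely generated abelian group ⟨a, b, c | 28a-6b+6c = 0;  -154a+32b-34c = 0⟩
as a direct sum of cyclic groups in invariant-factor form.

Answer: M ≅ ℤ^1 ⊕ ℤ/2 ⊕ ℤ/2

Derivation:
rank_ℚ(R)=2; free=3−2=1
SNF(R) diag = [2, 2] → torsion [2, 2]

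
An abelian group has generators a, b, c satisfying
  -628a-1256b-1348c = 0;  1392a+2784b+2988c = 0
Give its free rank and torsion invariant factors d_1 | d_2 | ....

Answer: M ≅ ℤ^1 ⊕ ℤ/4 ⊕ ℤ/12

Derivation:
rank_ℚ(R)=2; free=3−2=1
SNF(R) diag = [4, 12] → torsion [4, 12]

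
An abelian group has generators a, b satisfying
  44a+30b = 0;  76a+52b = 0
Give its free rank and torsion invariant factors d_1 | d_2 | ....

rank_ℚ(R)=2; free=2−2=0
SNF(R) diag = [2, 4] → torsion [2, 4]

Answer: M ≅ ℤ/2 ⊕ ℤ/4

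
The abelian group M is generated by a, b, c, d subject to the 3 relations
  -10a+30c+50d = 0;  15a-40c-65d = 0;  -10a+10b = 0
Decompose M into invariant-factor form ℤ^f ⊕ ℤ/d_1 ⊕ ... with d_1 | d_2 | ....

Answer: M ≅ ℤ^1 ⊕ ℤ/5 ⊕ ℤ/10 ⊕ ℤ/10

Derivation:
rank_ℚ(R)=3; free=4−3=1
SNF(R) diag = [5, 10, 10] → torsion [5, 10, 10]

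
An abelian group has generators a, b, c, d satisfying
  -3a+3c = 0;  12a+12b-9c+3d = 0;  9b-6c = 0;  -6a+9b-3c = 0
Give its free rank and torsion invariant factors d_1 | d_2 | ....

rank_ℚ(R)=4; free=4−4=0
SNF(R) diag = [3, 3, 3, 9] → torsion [3, 3, 3, 9]

Answer: M ≅ ℤ/3 ⊕ ℤ/3 ⊕ ℤ/3 ⊕ ℤ/9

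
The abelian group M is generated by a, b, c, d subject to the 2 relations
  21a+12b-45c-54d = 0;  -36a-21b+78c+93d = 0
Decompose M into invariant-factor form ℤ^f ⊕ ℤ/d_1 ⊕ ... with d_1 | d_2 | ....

rank_ℚ(R)=2; free=4−2=2
SNF(R) diag = [3, 3] → torsion [3, 3]

Answer: M ≅ ℤ^2 ⊕ ℤ/3 ⊕ ℤ/3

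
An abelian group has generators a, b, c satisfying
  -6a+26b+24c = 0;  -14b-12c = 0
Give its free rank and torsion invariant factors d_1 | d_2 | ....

rank_ℚ(R)=2; free=3−2=1
SNF(R) diag = [2, 6] → torsion [2, 6]

Answer: M ≅ ℤ^1 ⊕ ℤ/2 ⊕ ℤ/6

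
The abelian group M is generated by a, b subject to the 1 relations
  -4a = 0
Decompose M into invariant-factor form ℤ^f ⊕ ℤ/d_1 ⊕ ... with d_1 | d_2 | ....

rank_ℚ(R)=1; free=2−1=1
SNF(R) diag = [4] → torsion [4]

Answer: M ≅ ℤ^1 ⊕ ℤ/4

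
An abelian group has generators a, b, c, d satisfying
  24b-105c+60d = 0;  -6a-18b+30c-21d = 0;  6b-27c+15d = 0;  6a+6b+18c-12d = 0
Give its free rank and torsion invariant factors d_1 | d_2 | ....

Answer: M ≅ ℤ/3 ⊕ ℤ/3 ⊕ ℤ/6 ⊕ ℤ/6

Derivation:
rank_ℚ(R)=4; free=4−4=0
SNF(R) diag = [3, 3, 6, 6] → torsion [3, 3, 6, 6]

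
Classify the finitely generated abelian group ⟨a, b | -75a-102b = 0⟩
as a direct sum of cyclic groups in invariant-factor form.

rank_ℚ(R)=1; free=2−1=1
SNF(R) diag = [3] → torsion [3]

Answer: M ≅ ℤ^1 ⊕ ℤ/3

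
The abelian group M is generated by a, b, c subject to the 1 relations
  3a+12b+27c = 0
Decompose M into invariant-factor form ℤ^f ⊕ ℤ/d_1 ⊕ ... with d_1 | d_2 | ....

rank_ℚ(R)=1; free=3−1=2
SNF(R) diag = [3] → torsion [3]

Answer: M ≅ ℤ^2 ⊕ ℤ/3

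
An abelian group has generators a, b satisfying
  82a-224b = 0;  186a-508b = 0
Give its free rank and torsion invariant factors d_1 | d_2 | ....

rank_ℚ(R)=2; free=2−2=0
SNF(R) diag = [2, 4] → torsion [2, 4]

Answer: M ≅ ℤ/2 ⊕ ℤ/4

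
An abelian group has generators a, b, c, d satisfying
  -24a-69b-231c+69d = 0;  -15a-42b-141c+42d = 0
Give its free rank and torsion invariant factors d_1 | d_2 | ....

rank_ℚ(R)=2; free=4−2=2
SNF(R) diag = [3, 9] → torsion [3, 9]

Answer: M ≅ ℤ^2 ⊕ ℤ/3 ⊕ ℤ/9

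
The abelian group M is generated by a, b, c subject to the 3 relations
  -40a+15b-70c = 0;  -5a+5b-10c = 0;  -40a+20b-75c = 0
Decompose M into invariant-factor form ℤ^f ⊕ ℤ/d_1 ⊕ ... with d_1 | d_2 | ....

Answer: M ≅ ℤ/5 ⊕ ℤ/5 ⊕ ℤ/15

Derivation:
rank_ℚ(R)=3; free=3−3=0
SNF(R) diag = [5, 5, 15] → torsion [5, 5, 15]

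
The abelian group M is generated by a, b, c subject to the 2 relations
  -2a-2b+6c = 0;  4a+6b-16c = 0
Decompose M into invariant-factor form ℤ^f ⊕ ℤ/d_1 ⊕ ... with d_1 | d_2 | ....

rank_ℚ(R)=2; free=3−2=1
SNF(R) diag = [2, 2] → torsion [2, 2]

Answer: M ≅ ℤ^1 ⊕ ℤ/2 ⊕ ℤ/2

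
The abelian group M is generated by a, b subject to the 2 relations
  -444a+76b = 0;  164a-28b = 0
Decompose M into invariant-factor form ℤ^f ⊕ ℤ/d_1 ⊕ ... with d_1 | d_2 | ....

rank_ℚ(R)=2; free=2−2=0
SNF(R) diag = [4, 8] → torsion [4, 8]

Answer: M ≅ ℤ/4 ⊕ ℤ/8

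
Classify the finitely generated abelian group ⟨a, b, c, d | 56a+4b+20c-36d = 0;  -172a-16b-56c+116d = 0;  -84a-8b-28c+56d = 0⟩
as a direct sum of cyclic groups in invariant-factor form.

Answer: M ≅ ℤ^1 ⊕ ℤ/4 ⊕ ℤ/4 ⊕ ℤ/12

Derivation:
rank_ℚ(R)=3; free=4−3=1
SNF(R) diag = [4, 4, 12] → torsion [4, 4, 12]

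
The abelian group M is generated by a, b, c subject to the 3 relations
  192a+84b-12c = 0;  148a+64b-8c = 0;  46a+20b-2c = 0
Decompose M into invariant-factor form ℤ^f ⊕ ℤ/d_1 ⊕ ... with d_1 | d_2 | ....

rank_ℚ(R)=3; free=3−3=0
SNF(R) diag = [2, 4, 12] → torsion [2, 4, 12]

Answer: M ≅ ℤ/2 ⊕ ℤ/4 ⊕ ℤ/12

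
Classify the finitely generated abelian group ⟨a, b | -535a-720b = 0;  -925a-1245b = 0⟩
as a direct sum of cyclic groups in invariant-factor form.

rank_ℚ(R)=2; free=2−2=0
SNF(R) diag = [5, 15] → torsion [5, 15]

Answer: M ≅ ℤ/5 ⊕ ℤ/15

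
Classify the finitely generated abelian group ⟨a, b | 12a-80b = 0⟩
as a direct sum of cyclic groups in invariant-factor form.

rank_ℚ(R)=1; free=2−1=1
SNF(R) diag = [4] → torsion [4]

Answer: M ≅ ℤ^1 ⊕ ℤ/4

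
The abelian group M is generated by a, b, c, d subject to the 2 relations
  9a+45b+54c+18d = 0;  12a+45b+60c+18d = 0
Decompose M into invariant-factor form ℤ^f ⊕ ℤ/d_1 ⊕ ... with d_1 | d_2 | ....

rank_ℚ(R)=2; free=4−2=2
SNF(R) diag = [3, 9] → torsion [3, 9]

Answer: M ≅ ℤ^2 ⊕ ℤ/3 ⊕ ℤ/9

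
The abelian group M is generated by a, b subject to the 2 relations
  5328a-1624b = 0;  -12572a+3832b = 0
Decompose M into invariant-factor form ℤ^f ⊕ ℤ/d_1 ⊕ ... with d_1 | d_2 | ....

Answer: M ≅ ℤ/4 ⊕ ℤ/8

Derivation:
rank_ℚ(R)=2; free=2−2=0
SNF(R) diag = [4, 8] → torsion [4, 8]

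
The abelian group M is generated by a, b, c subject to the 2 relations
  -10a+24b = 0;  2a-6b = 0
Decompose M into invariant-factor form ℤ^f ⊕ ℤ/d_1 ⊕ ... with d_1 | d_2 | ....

Answer: M ≅ ℤ^1 ⊕ ℤ/2 ⊕ ℤ/6

Derivation:
rank_ℚ(R)=2; free=3−2=1
SNF(R) diag = [2, 6] → torsion [2, 6]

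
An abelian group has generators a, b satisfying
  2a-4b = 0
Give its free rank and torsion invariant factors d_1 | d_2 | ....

Answer: M ≅ ℤ^1 ⊕ ℤ/2

Derivation:
rank_ℚ(R)=1; free=2−1=1
SNF(R) diag = [2] → torsion [2]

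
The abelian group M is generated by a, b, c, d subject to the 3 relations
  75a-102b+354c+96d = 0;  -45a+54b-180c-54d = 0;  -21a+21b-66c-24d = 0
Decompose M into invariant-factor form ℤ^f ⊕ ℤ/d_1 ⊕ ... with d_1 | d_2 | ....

rank_ℚ(R)=3; free=4−3=1
SNF(R) diag = [3, 9, 18] → torsion [3, 9, 18]

Answer: M ≅ ℤ^1 ⊕ ℤ/3 ⊕ ℤ/9 ⊕ ℤ/18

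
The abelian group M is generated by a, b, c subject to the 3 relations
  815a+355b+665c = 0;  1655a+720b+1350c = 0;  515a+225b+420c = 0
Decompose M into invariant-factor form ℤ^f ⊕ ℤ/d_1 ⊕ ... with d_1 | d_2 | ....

rank_ℚ(R)=3; free=3−3=0
SNF(R) diag = [5, 5, 15] → torsion [5, 5, 15]

Answer: M ≅ ℤ/5 ⊕ ℤ/5 ⊕ ℤ/15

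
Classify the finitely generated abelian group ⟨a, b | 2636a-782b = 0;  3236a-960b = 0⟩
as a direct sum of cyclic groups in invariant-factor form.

Answer: M ≅ ℤ/2 ⊕ ℤ/4

Derivation:
rank_ℚ(R)=2; free=2−2=0
SNF(R) diag = [2, 4] → torsion [2, 4]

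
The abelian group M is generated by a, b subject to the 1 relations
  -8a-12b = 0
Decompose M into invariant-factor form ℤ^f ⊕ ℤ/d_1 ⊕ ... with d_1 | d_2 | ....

Answer: M ≅ ℤ^1 ⊕ ℤ/4

Derivation:
rank_ℚ(R)=1; free=2−1=1
SNF(R) diag = [4] → torsion [4]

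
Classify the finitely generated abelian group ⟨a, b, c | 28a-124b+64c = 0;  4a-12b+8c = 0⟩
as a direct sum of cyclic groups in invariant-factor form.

rank_ℚ(R)=2; free=3−2=1
SNF(R) diag = [4, 8] → torsion [4, 8]

Answer: M ≅ ℤ^1 ⊕ ℤ/4 ⊕ ℤ/8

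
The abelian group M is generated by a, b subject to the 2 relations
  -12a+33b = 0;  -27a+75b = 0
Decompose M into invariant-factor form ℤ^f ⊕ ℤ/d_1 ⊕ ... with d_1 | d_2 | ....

Answer: M ≅ ℤ/3 ⊕ ℤ/3

Derivation:
rank_ℚ(R)=2; free=2−2=0
SNF(R) diag = [3, 3] → torsion [3, 3]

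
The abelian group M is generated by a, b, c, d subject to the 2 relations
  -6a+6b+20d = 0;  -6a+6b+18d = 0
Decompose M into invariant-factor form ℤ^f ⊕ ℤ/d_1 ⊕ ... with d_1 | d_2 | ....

rank_ℚ(R)=2; free=4−2=2
SNF(R) diag = [2, 6] → torsion [2, 6]

Answer: M ≅ ℤ^2 ⊕ ℤ/2 ⊕ ℤ/6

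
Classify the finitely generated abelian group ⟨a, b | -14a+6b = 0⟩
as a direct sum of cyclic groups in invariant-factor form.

Answer: M ≅ ℤ^1 ⊕ ℤ/2

Derivation:
rank_ℚ(R)=1; free=2−1=1
SNF(R) diag = [2] → torsion [2]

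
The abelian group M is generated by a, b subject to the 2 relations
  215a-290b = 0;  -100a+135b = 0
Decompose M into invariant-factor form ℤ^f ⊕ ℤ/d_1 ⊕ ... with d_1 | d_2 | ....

rank_ℚ(R)=2; free=2−2=0
SNF(R) diag = [5, 5] → torsion [5, 5]

Answer: M ≅ ℤ/5 ⊕ ℤ/5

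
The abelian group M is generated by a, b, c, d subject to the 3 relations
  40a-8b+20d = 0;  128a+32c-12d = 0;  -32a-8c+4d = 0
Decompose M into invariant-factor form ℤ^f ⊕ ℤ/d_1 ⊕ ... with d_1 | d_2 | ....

Answer: M ≅ ℤ^1 ⊕ ℤ/4 ⊕ ℤ/8 ⊕ ℤ/8

Derivation:
rank_ℚ(R)=3; free=4−3=1
SNF(R) diag = [4, 8, 8] → torsion [4, 8, 8]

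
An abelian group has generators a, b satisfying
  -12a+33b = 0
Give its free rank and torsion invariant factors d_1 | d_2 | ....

rank_ℚ(R)=1; free=2−1=1
SNF(R) diag = [3] → torsion [3]

Answer: M ≅ ℤ^1 ⊕ ℤ/3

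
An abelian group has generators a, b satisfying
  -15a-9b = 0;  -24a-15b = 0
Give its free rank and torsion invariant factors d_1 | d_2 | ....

rank_ℚ(R)=2; free=2−2=0
SNF(R) diag = [3, 3] → torsion [3, 3]

Answer: M ≅ ℤ/3 ⊕ ℤ/3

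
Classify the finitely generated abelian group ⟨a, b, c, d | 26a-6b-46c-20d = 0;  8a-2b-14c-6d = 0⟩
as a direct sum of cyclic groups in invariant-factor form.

Answer: M ≅ ℤ^2 ⊕ ℤ/2 ⊕ ℤ/2

Derivation:
rank_ℚ(R)=2; free=4−2=2
SNF(R) diag = [2, 2] → torsion [2, 2]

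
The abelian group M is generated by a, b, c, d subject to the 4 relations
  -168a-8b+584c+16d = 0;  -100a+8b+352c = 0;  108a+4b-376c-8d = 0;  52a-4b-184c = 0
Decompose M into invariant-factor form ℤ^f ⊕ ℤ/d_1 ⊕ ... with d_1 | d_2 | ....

rank_ℚ(R)=4; free=4−4=0
SNF(R) diag = [4, 4, 8, 24] → torsion [4, 4, 8, 24]

Answer: M ≅ ℤ/4 ⊕ ℤ/4 ⊕ ℤ/8 ⊕ ℤ/24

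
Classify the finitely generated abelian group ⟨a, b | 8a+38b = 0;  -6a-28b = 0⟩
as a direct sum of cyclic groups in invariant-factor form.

Answer: M ≅ ℤ/2 ⊕ ℤ/2

Derivation:
rank_ℚ(R)=2; free=2−2=0
SNF(R) diag = [2, 2] → torsion [2, 2]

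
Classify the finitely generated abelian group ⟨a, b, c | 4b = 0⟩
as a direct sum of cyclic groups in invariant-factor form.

Answer: M ≅ ℤ^2 ⊕ ℤ/4

Derivation:
rank_ℚ(R)=1; free=3−1=2
SNF(R) diag = [4] → torsion [4]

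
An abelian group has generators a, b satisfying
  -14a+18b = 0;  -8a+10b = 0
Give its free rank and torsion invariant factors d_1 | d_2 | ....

Answer: M ≅ ℤ/2 ⊕ ℤ/2

Derivation:
rank_ℚ(R)=2; free=2−2=0
SNF(R) diag = [2, 2] → torsion [2, 2]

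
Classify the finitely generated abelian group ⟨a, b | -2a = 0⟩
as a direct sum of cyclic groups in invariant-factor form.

Answer: M ≅ ℤ^1 ⊕ ℤ/2

Derivation:
rank_ℚ(R)=1; free=2−1=1
SNF(R) diag = [2] → torsion [2]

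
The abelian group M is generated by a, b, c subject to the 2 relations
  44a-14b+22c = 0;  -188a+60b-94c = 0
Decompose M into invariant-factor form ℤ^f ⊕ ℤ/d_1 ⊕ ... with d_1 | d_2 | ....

Answer: M ≅ ℤ^1 ⊕ ℤ/2 ⊕ ℤ/2

Derivation:
rank_ℚ(R)=2; free=3−2=1
SNF(R) diag = [2, 2] → torsion [2, 2]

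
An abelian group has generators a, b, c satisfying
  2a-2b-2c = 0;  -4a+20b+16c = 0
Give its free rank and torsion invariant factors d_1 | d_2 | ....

rank_ℚ(R)=2; free=3−2=1
SNF(R) diag = [2, 4] → torsion [2, 4]

Answer: M ≅ ℤ^1 ⊕ ℤ/2 ⊕ ℤ/4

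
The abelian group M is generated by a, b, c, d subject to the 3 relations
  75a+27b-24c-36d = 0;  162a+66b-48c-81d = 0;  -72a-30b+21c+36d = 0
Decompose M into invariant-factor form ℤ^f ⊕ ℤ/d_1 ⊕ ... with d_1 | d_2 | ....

Answer: M ≅ ℤ^1 ⊕ ℤ/3 ⊕ ℤ/3 ⊕ ℤ/9

Derivation:
rank_ℚ(R)=3; free=4−3=1
SNF(R) diag = [3, 3, 9] → torsion [3, 3, 9]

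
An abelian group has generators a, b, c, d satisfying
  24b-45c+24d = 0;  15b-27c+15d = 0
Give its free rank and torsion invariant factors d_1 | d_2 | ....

Answer: M ≅ ℤ^2 ⊕ ℤ/3 ⊕ ℤ/9

Derivation:
rank_ℚ(R)=2; free=4−2=2
SNF(R) diag = [3, 9] → torsion [3, 9]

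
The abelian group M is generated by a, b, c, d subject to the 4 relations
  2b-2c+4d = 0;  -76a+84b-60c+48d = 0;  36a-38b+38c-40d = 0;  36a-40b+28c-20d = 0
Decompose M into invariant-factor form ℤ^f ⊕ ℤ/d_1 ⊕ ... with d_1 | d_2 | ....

rank_ℚ(R)=4; free=4−4=0
SNF(R) diag = [2, 4, 12, 36] → torsion [2, 4, 12, 36]

Answer: M ≅ ℤ/2 ⊕ ℤ/4 ⊕ ℤ/12 ⊕ ℤ/36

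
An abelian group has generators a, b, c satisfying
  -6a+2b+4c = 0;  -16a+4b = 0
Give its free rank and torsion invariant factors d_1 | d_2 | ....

Answer: M ≅ ℤ^1 ⊕ ℤ/2 ⊕ ℤ/4

Derivation:
rank_ℚ(R)=2; free=3−2=1
SNF(R) diag = [2, 4] → torsion [2, 4]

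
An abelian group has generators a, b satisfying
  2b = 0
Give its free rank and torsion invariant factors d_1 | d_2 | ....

Answer: M ≅ ℤ^1 ⊕ ℤ/2

Derivation:
rank_ℚ(R)=1; free=2−1=1
SNF(R) diag = [2] → torsion [2]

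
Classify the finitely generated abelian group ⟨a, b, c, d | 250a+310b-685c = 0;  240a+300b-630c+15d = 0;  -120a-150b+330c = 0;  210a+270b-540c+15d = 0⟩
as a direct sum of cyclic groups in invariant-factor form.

Answer: M ≅ ℤ/5 ⊕ ℤ/15 ⊕ ℤ/30 ⊕ ℤ/30

Derivation:
rank_ℚ(R)=4; free=4−4=0
SNF(R) diag = [5, 15, 30, 30] → torsion [5, 15, 30, 30]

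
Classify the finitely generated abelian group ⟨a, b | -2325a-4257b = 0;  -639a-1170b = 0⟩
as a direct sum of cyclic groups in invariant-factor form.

rank_ℚ(R)=2; free=2−2=0
SNF(R) diag = [3, 9] → torsion [3, 9]

Answer: M ≅ ℤ/3 ⊕ ℤ/9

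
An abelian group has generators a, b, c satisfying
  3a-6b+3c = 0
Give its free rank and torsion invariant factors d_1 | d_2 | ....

Answer: M ≅ ℤ^2 ⊕ ℤ/3

Derivation:
rank_ℚ(R)=1; free=3−1=2
SNF(R) diag = [3] → torsion [3]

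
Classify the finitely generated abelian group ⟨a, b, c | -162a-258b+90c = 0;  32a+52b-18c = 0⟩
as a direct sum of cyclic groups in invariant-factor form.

Answer: M ≅ ℤ^1 ⊕ ℤ/2 ⊕ ℤ/6

Derivation:
rank_ℚ(R)=2; free=3−2=1
SNF(R) diag = [2, 6] → torsion [2, 6]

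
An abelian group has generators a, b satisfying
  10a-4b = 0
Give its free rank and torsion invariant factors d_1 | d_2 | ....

Answer: M ≅ ℤ^1 ⊕ ℤ/2

Derivation:
rank_ℚ(R)=1; free=2−1=1
SNF(R) diag = [2] → torsion [2]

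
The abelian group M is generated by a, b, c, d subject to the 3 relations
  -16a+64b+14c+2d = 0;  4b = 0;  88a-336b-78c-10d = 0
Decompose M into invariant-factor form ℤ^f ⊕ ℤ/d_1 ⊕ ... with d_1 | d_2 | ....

Answer: M ≅ ℤ^1 ⊕ ℤ/2 ⊕ ℤ/4 ⊕ ℤ/8

Derivation:
rank_ℚ(R)=3; free=4−3=1
SNF(R) diag = [2, 4, 8] → torsion [2, 4, 8]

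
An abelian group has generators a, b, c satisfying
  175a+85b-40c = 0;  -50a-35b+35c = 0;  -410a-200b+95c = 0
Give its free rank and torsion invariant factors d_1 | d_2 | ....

rank_ℚ(R)=3; free=3−3=0
SNF(R) diag = [5, 15, 15] → torsion [5, 15, 15]

Answer: M ≅ ℤ/5 ⊕ ℤ/15 ⊕ ℤ/15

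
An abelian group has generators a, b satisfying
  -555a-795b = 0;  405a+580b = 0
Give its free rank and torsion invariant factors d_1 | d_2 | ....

Answer: M ≅ ℤ/5 ⊕ ℤ/15

Derivation:
rank_ℚ(R)=2; free=2−2=0
SNF(R) diag = [5, 15] → torsion [5, 15]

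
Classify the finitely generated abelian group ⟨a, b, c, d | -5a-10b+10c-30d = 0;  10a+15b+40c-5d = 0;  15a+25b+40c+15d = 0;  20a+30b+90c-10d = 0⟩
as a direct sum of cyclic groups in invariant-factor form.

Answer: M ≅ ℤ/5 ⊕ ℤ/5 ⊕ ℤ/10 ⊕ ℤ/10

Derivation:
rank_ℚ(R)=4; free=4−4=0
SNF(R) diag = [5, 5, 10, 10] → torsion [5, 5, 10, 10]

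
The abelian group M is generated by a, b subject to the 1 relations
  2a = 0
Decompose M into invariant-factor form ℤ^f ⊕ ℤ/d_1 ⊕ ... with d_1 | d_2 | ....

rank_ℚ(R)=1; free=2−1=1
SNF(R) diag = [2] → torsion [2]

Answer: M ≅ ℤ^1 ⊕ ℤ/2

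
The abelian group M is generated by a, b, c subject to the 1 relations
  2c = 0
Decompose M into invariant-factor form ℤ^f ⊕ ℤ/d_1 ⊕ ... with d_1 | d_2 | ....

rank_ℚ(R)=1; free=3−1=2
SNF(R) diag = [2] → torsion [2]

Answer: M ≅ ℤ^2 ⊕ ℤ/2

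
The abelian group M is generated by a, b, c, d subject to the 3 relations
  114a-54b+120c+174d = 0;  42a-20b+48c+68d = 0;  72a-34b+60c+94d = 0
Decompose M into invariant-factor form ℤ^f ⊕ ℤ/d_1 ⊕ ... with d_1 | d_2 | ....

Answer: M ≅ ℤ^1 ⊕ ℤ/2 ⊕ ℤ/6 ⊕ ℤ/12

Derivation:
rank_ℚ(R)=3; free=4−3=1
SNF(R) diag = [2, 6, 12] → torsion [2, 6, 12]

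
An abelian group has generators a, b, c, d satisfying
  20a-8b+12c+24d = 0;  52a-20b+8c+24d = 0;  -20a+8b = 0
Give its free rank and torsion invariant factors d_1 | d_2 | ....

Answer: M ≅ ℤ^1 ⊕ ℤ/4 ⊕ ℤ/4 ⊕ ℤ/12

Derivation:
rank_ℚ(R)=3; free=4−3=1
SNF(R) diag = [4, 4, 12] → torsion [4, 4, 12]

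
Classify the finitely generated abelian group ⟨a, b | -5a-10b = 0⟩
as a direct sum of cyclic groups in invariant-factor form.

Answer: M ≅ ℤ^1 ⊕ ℤ/5

Derivation:
rank_ℚ(R)=1; free=2−1=1
SNF(R) diag = [5] → torsion [5]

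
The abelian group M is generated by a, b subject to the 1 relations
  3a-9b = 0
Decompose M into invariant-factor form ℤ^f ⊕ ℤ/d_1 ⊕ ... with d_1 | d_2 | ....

rank_ℚ(R)=1; free=2−1=1
SNF(R) diag = [3] → torsion [3]

Answer: M ≅ ℤ^1 ⊕ ℤ/3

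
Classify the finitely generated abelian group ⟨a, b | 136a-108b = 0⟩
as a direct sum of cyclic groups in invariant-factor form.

rank_ℚ(R)=1; free=2−1=1
SNF(R) diag = [4] → torsion [4]

Answer: M ≅ ℤ^1 ⊕ ℤ/4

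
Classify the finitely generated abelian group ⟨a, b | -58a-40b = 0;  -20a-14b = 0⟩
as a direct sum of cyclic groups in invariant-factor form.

rank_ℚ(R)=2; free=2−2=0
SNF(R) diag = [2, 6] → torsion [2, 6]

Answer: M ≅ ℤ/2 ⊕ ℤ/6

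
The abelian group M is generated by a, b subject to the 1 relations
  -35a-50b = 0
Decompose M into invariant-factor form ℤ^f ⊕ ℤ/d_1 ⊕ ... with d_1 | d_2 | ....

Answer: M ≅ ℤ^1 ⊕ ℤ/5

Derivation:
rank_ℚ(R)=1; free=2−1=1
SNF(R) diag = [5] → torsion [5]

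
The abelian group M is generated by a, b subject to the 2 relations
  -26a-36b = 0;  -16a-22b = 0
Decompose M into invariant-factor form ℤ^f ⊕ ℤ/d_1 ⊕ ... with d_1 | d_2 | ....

Answer: M ≅ ℤ/2 ⊕ ℤ/2

Derivation:
rank_ℚ(R)=2; free=2−2=0
SNF(R) diag = [2, 2] → torsion [2, 2]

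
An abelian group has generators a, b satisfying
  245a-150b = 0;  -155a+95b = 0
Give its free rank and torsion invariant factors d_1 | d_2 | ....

Answer: M ≅ ℤ/5 ⊕ ℤ/5

Derivation:
rank_ℚ(R)=2; free=2−2=0
SNF(R) diag = [5, 5] → torsion [5, 5]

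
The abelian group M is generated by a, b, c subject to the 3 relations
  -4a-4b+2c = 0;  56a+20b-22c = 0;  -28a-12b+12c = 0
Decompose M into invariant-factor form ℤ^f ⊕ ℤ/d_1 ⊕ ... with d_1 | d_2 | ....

rank_ℚ(R)=3; free=3−3=0
SNF(R) diag = [2, 4, 12] → torsion [2, 4, 12]

Answer: M ≅ ℤ/2 ⊕ ℤ/4 ⊕ ℤ/12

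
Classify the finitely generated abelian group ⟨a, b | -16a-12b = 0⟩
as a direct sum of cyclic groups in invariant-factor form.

Answer: M ≅ ℤ^1 ⊕ ℤ/4

Derivation:
rank_ℚ(R)=1; free=2−1=1
SNF(R) diag = [4] → torsion [4]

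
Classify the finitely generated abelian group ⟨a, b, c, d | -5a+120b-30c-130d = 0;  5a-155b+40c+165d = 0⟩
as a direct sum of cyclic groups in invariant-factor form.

rank_ℚ(R)=2; free=4−2=2
SNF(R) diag = [5, 5] → torsion [5, 5]

Answer: M ≅ ℤ^2 ⊕ ℤ/5 ⊕ ℤ/5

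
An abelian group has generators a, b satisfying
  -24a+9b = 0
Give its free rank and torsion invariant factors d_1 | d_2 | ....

Answer: M ≅ ℤ^1 ⊕ ℤ/3

Derivation:
rank_ℚ(R)=1; free=2−1=1
SNF(R) diag = [3] → torsion [3]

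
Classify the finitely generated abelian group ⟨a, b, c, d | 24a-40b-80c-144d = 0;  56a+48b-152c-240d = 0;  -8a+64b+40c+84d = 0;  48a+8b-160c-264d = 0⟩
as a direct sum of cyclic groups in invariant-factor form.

Answer: M ≅ ℤ/4 ⊕ ℤ/8 ⊕ ℤ/8 ⊕ ℤ/24

Derivation:
rank_ℚ(R)=4; free=4−4=0
SNF(R) diag = [4, 8, 8, 24] → torsion [4, 8, 8, 24]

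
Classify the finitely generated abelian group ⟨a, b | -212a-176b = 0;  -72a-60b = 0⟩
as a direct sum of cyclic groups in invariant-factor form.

Answer: M ≅ ℤ/4 ⊕ ℤ/12

Derivation:
rank_ℚ(R)=2; free=2−2=0
SNF(R) diag = [4, 12] → torsion [4, 12]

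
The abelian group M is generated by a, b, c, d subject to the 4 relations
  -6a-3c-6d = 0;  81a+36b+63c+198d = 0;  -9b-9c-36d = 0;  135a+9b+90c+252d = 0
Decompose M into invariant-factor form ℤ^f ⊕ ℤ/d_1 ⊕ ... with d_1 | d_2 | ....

rank_ℚ(R)=4; free=4−4=0
SNF(R) diag = [3, 9, 27, 54] → torsion [3, 9, 27, 54]

Answer: M ≅ ℤ/3 ⊕ ℤ/9 ⊕ ℤ/27 ⊕ ℤ/54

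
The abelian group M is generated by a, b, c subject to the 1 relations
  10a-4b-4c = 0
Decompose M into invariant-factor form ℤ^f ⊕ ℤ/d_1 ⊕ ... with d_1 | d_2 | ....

Answer: M ≅ ℤ^2 ⊕ ℤ/2

Derivation:
rank_ℚ(R)=1; free=3−1=2
SNF(R) diag = [2] → torsion [2]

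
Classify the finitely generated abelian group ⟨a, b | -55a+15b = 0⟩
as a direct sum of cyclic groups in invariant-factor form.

rank_ℚ(R)=1; free=2−1=1
SNF(R) diag = [5] → torsion [5]

Answer: M ≅ ℤ^1 ⊕ ℤ/5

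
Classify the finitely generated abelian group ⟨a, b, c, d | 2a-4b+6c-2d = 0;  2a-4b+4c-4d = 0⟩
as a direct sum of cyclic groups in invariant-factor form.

Answer: M ≅ ℤ^2 ⊕ ℤ/2 ⊕ ℤ/2

Derivation:
rank_ℚ(R)=2; free=4−2=2
SNF(R) diag = [2, 2] → torsion [2, 2]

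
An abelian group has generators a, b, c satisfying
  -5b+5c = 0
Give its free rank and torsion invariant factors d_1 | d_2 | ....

rank_ℚ(R)=1; free=3−1=2
SNF(R) diag = [5] → torsion [5]

Answer: M ≅ ℤ^2 ⊕ ℤ/5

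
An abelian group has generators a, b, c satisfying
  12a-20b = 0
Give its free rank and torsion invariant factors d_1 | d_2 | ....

rank_ℚ(R)=1; free=3−1=2
SNF(R) diag = [4] → torsion [4]

Answer: M ≅ ℤ^2 ⊕ ℤ/4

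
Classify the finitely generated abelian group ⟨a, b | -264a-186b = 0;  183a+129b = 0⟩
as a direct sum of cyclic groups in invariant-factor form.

Answer: M ≅ ℤ/3 ⊕ ℤ/6

Derivation:
rank_ℚ(R)=2; free=2−2=0
SNF(R) diag = [3, 6] → torsion [3, 6]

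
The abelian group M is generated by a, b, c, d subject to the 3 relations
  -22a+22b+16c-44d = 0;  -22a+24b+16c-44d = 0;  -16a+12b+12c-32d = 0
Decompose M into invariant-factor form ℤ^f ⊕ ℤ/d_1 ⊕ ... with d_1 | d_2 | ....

Answer: M ≅ ℤ^1 ⊕ ℤ/2 ⊕ ℤ/2 ⊕ ℤ/4

Derivation:
rank_ℚ(R)=3; free=4−3=1
SNF(R) diag = [2, 2, 4] → torsion [2, 2, 4]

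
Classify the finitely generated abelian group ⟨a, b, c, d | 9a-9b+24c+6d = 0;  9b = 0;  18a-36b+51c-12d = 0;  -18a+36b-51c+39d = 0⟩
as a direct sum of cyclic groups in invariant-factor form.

rank_ℚ(R)=4; free=4−4=0
SNF(R) diag = [3, 9, 9, 27] → torsion [3, 9, 9, 27]

Answer: M ≅ ℤ/3 ⊕ ℤ/9 ⊕ ℤ/9 ⊕ ℤ/27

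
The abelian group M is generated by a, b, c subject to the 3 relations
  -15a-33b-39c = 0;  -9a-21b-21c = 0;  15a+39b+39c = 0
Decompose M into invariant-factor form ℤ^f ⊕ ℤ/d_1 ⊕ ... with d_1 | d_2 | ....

Answer: M ≅ ℤ/3 ⊕ ℤ/6 ⊕ ℤ/12

Derivation:
rank_ℚ(R)=3; free=3−3=0
SNF(R) diag = [3, 6, 12] → torsion [3, 6, 12]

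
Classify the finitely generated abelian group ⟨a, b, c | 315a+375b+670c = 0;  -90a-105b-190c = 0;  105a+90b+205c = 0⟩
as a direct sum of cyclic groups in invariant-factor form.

Answer: M ≅ ℤ/5 ⊕ ℤ/15 ⊕ ℤ/45

Derivation:
rank_ℚ(R)=3; free=3−3=0
SNF(R) diag = [5, 15, 45] → torsion [5, 15, 45]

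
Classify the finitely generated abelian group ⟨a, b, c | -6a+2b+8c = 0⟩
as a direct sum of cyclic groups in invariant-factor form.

rank_ℚ(R)=1; free=3−1=2
SNF(R) diag = [2] → torsion [2]

Answer: M ≅ ℤ^2 ⊕ ℤ/2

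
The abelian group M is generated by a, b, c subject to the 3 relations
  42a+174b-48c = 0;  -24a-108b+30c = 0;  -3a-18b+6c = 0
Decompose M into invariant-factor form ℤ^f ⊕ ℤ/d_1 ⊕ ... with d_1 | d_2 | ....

Answer: M ≅ ℤ/3 ⊕ ℤ/6 ⊕ ℤ/18

Derivation:
rank_ℚ(R)=3; free=3−3=0
SNF(R) diag = [3, 6, 18] → torsion [3, 6, 18]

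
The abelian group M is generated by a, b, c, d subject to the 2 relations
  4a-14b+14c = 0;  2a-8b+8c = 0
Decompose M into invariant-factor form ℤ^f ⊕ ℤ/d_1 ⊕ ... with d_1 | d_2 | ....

Answer: M ≅ ℤ^2 ⊕ ℤ/2 ⊕ ℤ/2

Derivation:
rank_ℚ(R)=2; free=4−2=2
SNF(R) diag = [2, 2] → torsion [2, 2]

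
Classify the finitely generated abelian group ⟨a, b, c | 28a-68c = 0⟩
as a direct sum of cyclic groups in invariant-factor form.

rank_ℚ(R)=1; free=3−1=2
SNF(R) diag = [4] → torsion [4]

Answer: M ≅ ℤ^2 ⊕ ℤ/4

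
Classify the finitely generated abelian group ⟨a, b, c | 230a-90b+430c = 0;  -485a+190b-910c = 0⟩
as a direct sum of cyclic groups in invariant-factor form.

Answer: M ≅ ℤ^1 ⊕ ℤ/5 ⊕ ℤ/10

Derivation:
rank_ℚ(R)=2; free=3−2=1
SNF(R) diag = [5, 10] → torsion [5, 10]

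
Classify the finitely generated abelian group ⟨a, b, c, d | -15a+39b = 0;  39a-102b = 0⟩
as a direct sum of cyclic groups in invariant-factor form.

Answer: M ≅ ℤ^2 ⊕ ℤ/3 ⊕ ℤ/3

Derivation:
rank_ℚ(R)=2; free=4−2=2
SNF(R) diag = [3, 3] → torsion [3, 3]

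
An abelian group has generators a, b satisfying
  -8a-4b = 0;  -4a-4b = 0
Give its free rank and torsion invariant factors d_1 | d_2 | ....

Answer: M ≅ ℤ/4 ⊕ ℤ/4

Derivation:
rank_ℚ(R)=2; free=2−2=0
SNF(R) diag = [4, 4] → torsion [4, 4]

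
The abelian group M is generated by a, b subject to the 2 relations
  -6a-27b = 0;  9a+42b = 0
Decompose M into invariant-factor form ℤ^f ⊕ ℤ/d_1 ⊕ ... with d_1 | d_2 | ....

rank_ℚ(R)=2; free=2−2=0
SNF(R) diag = [3, 3] → torsion [3, 3]

Answer: M ≅ ℤ/3 ⊕ ℤ/3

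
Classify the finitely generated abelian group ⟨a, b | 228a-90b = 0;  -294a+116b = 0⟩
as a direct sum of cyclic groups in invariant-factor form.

Answer: M ≅ ℤ/2 ⊕ ℤ/6

Derivation:
rank_ℚ(R)=2; free=2−2=0
SNF(R) diag = [2, 6] → torsion [2, 6]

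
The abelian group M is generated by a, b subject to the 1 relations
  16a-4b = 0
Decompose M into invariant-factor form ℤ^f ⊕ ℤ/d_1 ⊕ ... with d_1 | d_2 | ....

rank_ℚ(R)=1; free=2−1=1
SNF(R) diag = [4] → torsion [4]

Answer: M ≅ ℤ^1 ⊕ ℤ/4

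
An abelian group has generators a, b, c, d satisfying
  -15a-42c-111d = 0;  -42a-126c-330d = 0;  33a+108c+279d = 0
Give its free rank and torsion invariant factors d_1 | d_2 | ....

Answer: M ≅ ℤ^1 ⊕ ℤ/3 ⊕ ℤ/6 ⊕ ℤ/6

Derivation:
rank_ℚ(R)=3; free=4−3=1
SNF(R) diag = [3, 6, 6] → torsion [3, 6, 6]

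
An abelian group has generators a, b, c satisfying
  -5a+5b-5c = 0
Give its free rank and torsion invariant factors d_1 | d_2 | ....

Answer: M ≅ ℤ^2 ⊕ ℤ/5

Derivation:
rank_ℚ(R)=1; free=3−1=2
SNF(R) diag = [5] → torsion [5]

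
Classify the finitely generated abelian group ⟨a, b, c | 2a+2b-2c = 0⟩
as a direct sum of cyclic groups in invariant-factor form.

Answer: M ≅ ℤ^2 ⊕ ℤ/2

Derivation:
rank_ℚ(R)=1; free=3−1=2
SNF(R) diag = [2] → torsion [2]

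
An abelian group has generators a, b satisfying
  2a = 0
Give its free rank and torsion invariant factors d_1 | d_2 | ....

Answer: M ≅ ℤ^1 ⊕ ℤ/2

Derivation:
rank_ℚ(R)=1; free=2−1=1
SNF(R) diag = [2] → torsion [2]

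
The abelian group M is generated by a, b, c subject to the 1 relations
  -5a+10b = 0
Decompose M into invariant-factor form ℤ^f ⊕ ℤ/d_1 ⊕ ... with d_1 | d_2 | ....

Answer: M ≅ ℤ^2 ⊕ ℤ/5

Derivation:
rank_ℚ(R)=1; free=3−1=2
SNF(R) diag = [5] → torsion [5]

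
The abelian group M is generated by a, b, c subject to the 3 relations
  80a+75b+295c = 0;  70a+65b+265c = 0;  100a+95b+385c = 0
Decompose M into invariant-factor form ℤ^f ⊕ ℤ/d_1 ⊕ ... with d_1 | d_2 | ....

rank_ℚ(R)=3; free=3−3=0
SNF(R) diag = [5, 10, 30] → torsion [5, 10, 30]

Answer: M ≅ ℤ/5 ⊕ ℤ/10 ⊕ ℤ/30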